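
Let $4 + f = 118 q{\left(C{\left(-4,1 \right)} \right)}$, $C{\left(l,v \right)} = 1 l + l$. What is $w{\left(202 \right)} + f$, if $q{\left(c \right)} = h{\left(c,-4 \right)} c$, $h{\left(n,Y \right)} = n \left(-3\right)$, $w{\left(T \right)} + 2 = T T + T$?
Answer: $18344$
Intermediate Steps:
$C{\left(l,v \right)} = 2 l$ ($C{\left(l,v \right)} = l + l = 2 l$)
$w{\left(T \right)} = -2 + T + T^{2}$ ($w{\left(T \right)} = -2 + \left(T T + T\right) = -2 + \left(T^{2} + T\right) = -2 + \left(T + T^{2}\right) = -2 + T + T^{2}$)
$h{\left(n,Y \right)} = - 3 n$
$q{\left(c \right)} = - 3 c^{2}$ ($q{\left(c \right)} = - 3 c c = - 3 c^{2}$)
$f = -22660$ ($f = -4 + 118 \left(- 3 \left(2 \left(-4\right)\right)^{2}\right) = -4 + 118 \left(- 3 \left(-8\right)^{2}\right) = -4 + 118 \left(\left(-3\right) 64\right) = -4 + 118 \left(-192\right) = -4 - 22656 = -22660$)
$w{\left(202 \right)} + f = \left(-2 + 202 + 202^{2}\right) - 22660 = \left(-2 + 202 + 40804\right) - 22660 = 41004 - 22660 = 18344$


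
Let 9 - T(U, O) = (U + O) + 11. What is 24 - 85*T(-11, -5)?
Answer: -1166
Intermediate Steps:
T(U, O) = -2 - O - U (T(U, O) = 9 - ((U + O) + 11) = 9 - ((O + U) + 11) = 9 - (11 + O + U) = 9 + (-11 - O - U) = -2 - O - U)
24 - 85*T(-11, -5) = 24 - 85*(-2 - 1*(-5) - 1*(-11)) = 24 - 85*(-2 + 5 + 11) = 24 - 85*14 = 24 - 1190 = -1166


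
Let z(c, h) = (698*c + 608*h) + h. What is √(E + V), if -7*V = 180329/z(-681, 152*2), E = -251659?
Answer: I*√1038506443996702758/2031414 ≈ 501.66*I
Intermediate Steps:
z(c, h) = 609*h + 698*c (z(c, h) = (608*h + 698*c) + h = 609*h + 698*c)
V = 180329/2031414 (V = -180329/(7*(609*(152*2) + 698*(-681))) = -180329/(7*(609*304 - 475338)) = -180329/(7*(185136 - 475338)) = -180329/(7*(-290202)) = -180329*(-1)/(7*290202) = -⅐*(-180329/290202) = 180329/2031414 ≈ 0.088770)
√(E + V) = √(-251659 + 180329/2031414) = √(-511223435497/2031414) = I*√1038506443996702758/2031414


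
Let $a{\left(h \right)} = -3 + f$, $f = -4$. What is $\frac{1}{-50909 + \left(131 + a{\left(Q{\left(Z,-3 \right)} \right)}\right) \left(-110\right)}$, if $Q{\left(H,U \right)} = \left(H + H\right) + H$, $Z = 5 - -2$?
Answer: $- \frac{1}{64549} \approx -1.5492 \cdot 10^{-5}$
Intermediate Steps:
$Z = 7$ ($Z = 5 + 2 = 7$)
$Q{\left(H,U \right)} = 3 H$ ($Q{\left(H,U \right)} = 2 H + H = 3 H$)
$a{\left(h \right)} = -7$ ($a{\left(h \right)} = -3 - 4 = -7$)
$\frac{1}{-50909 + \left(131 + a{\left(Q{\left(Z,-3 \right)} \right)}\right) \left(-110\right)} = \frac{1}{-50909 + \left(131 - 7\right) \left(-110\right)} = \frac{1}{-50909 + 124 \left(-110\right)} = \frac{1}{-50909 - 13640} = \frac{1}{-64549} = - \frac{1}{64549}$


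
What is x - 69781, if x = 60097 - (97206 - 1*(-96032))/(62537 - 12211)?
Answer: -243775111/25163 ≈ -9687.8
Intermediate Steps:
x = 1512124192/25163 (x = 60097 - (97206 + 96032)/50326 = 60097 - 193238/50326 = 60097 - 1*96619/25163 = 60097 - 96619/25163 = 1512124192/25163 ≈ 60093.)
x - 69781 = 1512124192/25163 - 69781 = -243775111/25163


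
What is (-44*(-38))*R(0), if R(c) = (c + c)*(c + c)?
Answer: 0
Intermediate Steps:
R(c) = 4*c² (R(c) = (2*c)*(2*c) = 4*c²)
(-44*(-38))*R(0) = (-44*(-38))*(4*0²) = 1672*(4*0) = 1672*0 = 0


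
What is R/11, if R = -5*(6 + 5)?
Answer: -5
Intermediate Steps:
R = -55 (R = -5*11 = -55)
R/11 = -55/11 = (1/11)*(-55) = -5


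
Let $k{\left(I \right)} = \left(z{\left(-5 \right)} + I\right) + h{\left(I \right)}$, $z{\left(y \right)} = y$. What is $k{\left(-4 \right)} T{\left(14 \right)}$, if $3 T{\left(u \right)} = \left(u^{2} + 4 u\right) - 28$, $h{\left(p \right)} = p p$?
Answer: $\frac{1568}{3} \approx 522.67$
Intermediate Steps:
$h{\left(p \right)} = p^{2}$
$T{\left(u \right)} = - \frac{28}{3} + \frac{u^{2}}{3} + \frac{4 u}{3}$ ($T{\left(u \right)} = \frac{\left(u^{2} + 4 u\right) - 28}{3} = \frac{-28 + u^{2} + 4 u}{3} = - \frac{28}{3} + \frac{u^{2}}{3} + \frac{4 u}{3}$)
$k{\left(I \right)} = -5 + I + I^{2}$ ($k{\left(I \right)} = \left(-5 + I\right) + I^{2} = -5 + I + I^{2}$)
$k{\left(-4 \right)} T{\left(14 \right)} = \left(-5 - 4 + \left(-4\right)^{2}\right) \left(- \frac{28}{3} + \frac{14^{2}}{3} + \frac{4}{3} \cdot 14\right) = \left(-5 - 4 + 16\right) \left(- \frac{28}{3} + \frac{1}{3} \cdot 196 + \frac{56}{3}\right) = 7 \left(- \frac{28}{3} + \frac{196}{3} + \frac{56}{3}\right) = 7 \cdot \frac{224}{3} = \frac{1568}{3}$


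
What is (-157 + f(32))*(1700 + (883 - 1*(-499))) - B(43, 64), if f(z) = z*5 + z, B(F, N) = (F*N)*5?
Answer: 94110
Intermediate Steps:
B(F, N) = 5*F*N
f(z) = 6*z (f(z) = 5*z + z = 6*z)
(-157 + f(32))*(1700 + (883 - 1*(-499))) - B(43, 64) = (-157 + 6*32)*(1700 + (883 - 1*(-499))) - 5*43*64 = (-157 + 192)*(1700 + (883 + 499)) - 1*13760 = 35*(1700 + 1382) - 13760 = 35*3082 - 13760 = 107870 - 13760 = 94110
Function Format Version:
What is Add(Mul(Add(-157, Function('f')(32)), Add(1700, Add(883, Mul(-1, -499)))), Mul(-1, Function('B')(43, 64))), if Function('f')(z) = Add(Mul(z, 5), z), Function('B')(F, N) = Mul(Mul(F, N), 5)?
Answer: 94110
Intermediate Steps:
Function('B')(F, N) = Mul(5, F, N)
Function('f')(z) = Mul(6, z) (Function('f')(z) = Add(Mul(5, z), z) = Mul(6, z))
Add(Mul(Add(-157, Function('f')(32)), Add(1700, Add(883, Mul(-1, -499)))), Mul(-1, Function('B')(43, 64))) = Add(Mul(Add(-157, Mul(6, 32)), Add(1700, Add(883, Mul(-1, -499)))), Mul(-1, Mul(5, 43, 64))) = Add(Mul(Add(-157, 192), Add(1700, Add(883, 499))), Mul(-1, 13760)) = Add(Mul(35, Add(1700, 1382)), -13760) = Add(Mul(35, 3082), -13760) = Add(107870, -13760) = 94110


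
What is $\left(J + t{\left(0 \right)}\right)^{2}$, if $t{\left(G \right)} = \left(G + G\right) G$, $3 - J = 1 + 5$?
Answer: $9$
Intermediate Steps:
$J = -3$ ($J = 3 - \left(1 + 5\right) = 3 - 6 = -3$)
$t{\left(G \right)} = 2 G^{2}$ ($t{\left(G \right)} = 2 G G = 2 G^{2}$)
$\left(J + t{\left(0 \right)}\right)^{2} = \left(-3 + 2 \cdot 0^{2}\right)^{2} = \left(-3 + 2 \cdot 0\right)^{2} = \left(-3 + 0\right)^{2} = \left(-3\right)^{2} = 9$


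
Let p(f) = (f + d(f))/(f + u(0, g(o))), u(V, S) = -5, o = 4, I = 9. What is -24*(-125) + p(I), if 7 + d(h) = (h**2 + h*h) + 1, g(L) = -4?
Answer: 12165/4 ≈ 3041.3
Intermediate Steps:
d(h) = -6 + 2*h**2 (d(h) = -7 + ((h**2 + h*h) + 1) = -7 + ((h**2 + h**2) + 1) = -7 + (2*h**2 + 1) = -7 + (1 + 2*h**2) = -6 + 2*h**2)
p(f) = (-6 + f + 2*f**2)/(-5 + f) (p(f) = (f + (-6 + 2*f**2))/(f - 5) = (-6 + f + 2*f**2)/(-5 + f))
-24*(-125) + p(I) = -24*(-125) + (-6 + 9 + 2*9**2)/(-5 + 9) = 3000 + (-6 + 9 + 2*81)/4 = 3000 + (-6 + 9 + 162)/4 = 3000 + (1/4)*165 = 3000 + 165/4 = 12165/4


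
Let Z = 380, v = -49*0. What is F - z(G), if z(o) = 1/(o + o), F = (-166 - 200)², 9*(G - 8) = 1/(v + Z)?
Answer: 3665168406/27361 ≈ 1.3396e+5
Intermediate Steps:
v = 0
G = 27361/3420 (G = 8 + 1/(9*(0 + 380)) = 8 + (⅑)/380 = 8 + (⅑)*(1/380) = 8 + 1/3420 = 27361/3420 ≈ 8.0003)
F = 133956 (F = (-366)² = 133956)
z(o) = 1/(2*o)
F - z(G) = 133956 - 1/(2*27361/3420) = 133956 - 3420/(2*27361) = 133956 - 1*1710/27361 = 133956 - 1710/27361 = 3665168406/27361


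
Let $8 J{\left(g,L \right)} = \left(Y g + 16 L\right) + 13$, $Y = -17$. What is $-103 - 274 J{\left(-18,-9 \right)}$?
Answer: $- \frac{24387}{4} \approx -6096.8$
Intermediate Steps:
$J{\left(g,L \right)} = \frac{13}{8} + 2 L - \frac{17 g}{8}$ ($J{\left(g,L \right)} = \frac{\left(- 17 g + 16 L\right) + 13}{8} = \frac{13 - 17 g + 16 L}{8} = \frac{13}{8} + 2 L - \frac{17 g}{8}$)
$-103 - 274 J{\left(-18,-9 \right)} = -103 - 274 \left(\frac{13}{8} + 2 \left(-9\right) - - \frac{153}{4}\right) = -103 - 274 \left(\frac{13}{8} - 18 + \frac{153}{4}\right) = -103 - \frac{23975}{4} = - \frac{24387}{4}$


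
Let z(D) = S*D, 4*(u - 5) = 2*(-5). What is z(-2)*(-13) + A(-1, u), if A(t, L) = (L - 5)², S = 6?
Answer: 649/4 ≈ 162.25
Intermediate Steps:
u = 5/2 (u = 5 + (2*(-5))/4 = 5 + (¼)*(-10) = 5 - 5/2 = 5/2 ≈ 2.5000)
A(t, L) = (-5 + L)²
z(D) = 6*D
z(-2)*(-13) + A(-1, u) = (6*(-2))*(-13) + (-5 + 5/2)² = -12*(-13) + (-5/2)² = 156 + 25/4 = 649/4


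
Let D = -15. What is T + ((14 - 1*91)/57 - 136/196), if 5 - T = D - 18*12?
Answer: 653437/2793 ≈ 233.96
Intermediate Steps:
T = 236 (T = 5 - (-15 - 18*12) = 5 - (-15 - 1*216) = 5 - (-15 - 216) = 5 - 1*(-231) = 5 + 231 = 236)
T + ((14 - 1*91)/57 - 136/196) = 236 + ((14 - 1*91)/57 - 136/196) = 236 + ((14 - 91)*(1/57) - 136*1/196) = 236 + (-77*1/57 - 34/49) = 236 + (-77/57 - 34/49) = 236 - 5711/2793 = 653437/2793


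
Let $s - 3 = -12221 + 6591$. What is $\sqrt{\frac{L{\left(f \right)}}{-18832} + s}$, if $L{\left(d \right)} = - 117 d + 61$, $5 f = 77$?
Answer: $\frac{i \sqrt{194877955635}}{5885} \approx 75.013 i$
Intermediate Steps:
$s = -5627$ ($s = 3 + \left(-12221 + 6591\right) = 3 - 5630 = -5627$)
$f = \frac{77}{5}$ ($f = \frac{1}{5} \cdot 77 = \frac{77}{5} \approx 15.4$)
$L{\left(d \right)} = 61 - 117 d$
$\sqrt{\frac{L{\left(f \right)}}{-18832} + s} = \sqrt{\frac{61 - \frac{9009}{5}}{-18832} - 5627} = \sqrt{\left(61 - \frac{9009}{5}\right) \left(- \frac{1}{18832}\right) - 5627} = \sqrt{\left(- \frac{8704}{5}\right) \left(- \frac{1}{18832}\right) - 5627} = \sqrt{\frac{544}{5885} - 5627} = \sqrt{- \frac{33114351}{5885}} = \frac{i \sqrt{194877955635}}{5885}$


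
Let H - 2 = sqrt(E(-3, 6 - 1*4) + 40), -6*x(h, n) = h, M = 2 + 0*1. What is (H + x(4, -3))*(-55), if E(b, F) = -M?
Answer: -220/3 - 55*sqrt(38) ≈ -412.38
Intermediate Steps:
M = 2 (M = 2 + 0 = 2)
x(h, n) = -h/6
E(b, F) = -2 (E(b, F) = -1*2 = -2)
H = 2 + sqrt(38) (H = 2 + sqrt(-2 + 40) = 2 + sqrt(38) ≈ 8.1644)
(H + x(4, -3))*(-55) = ((2 + sqrt(38)) - 1/6*4)*(-55) = ((2 + sqrt(38)) - 2/3)*(-55) = (4/3 + sqrt(38))*(-55) = -220/3 - 55*sqrt(38)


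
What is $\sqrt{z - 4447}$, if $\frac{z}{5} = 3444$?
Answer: $\sqrt{12773} \approx 113.02$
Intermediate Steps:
$z = 17220$ ($z = 5 \cdot 3444 = 17220$)
$\sqrt{z - 4447} = \sqrt{17220 - 4447} = \sqrt{12773}$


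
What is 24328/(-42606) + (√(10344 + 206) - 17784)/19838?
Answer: -23852384/16254189 + 5*√422/19838 ≈ -1.4623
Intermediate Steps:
24328/(-42606) + (√(10344 + 206) - 17784)/19838 = 24328*(-1/42606) + (√10550 - 17784)*(1/19838) = -12164/21303 + (5*√422 - 17784)*(1/19838) = -12164/21303 + (-17784 + 5*√422)*(1/19838) = -12164/21303 + (-684/763 + 5*√422/19838) = -23852384/16254189 + 5*√422/19838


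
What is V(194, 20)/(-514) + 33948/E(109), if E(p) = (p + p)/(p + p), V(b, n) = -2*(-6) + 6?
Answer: 8724627/257 ≈ 33948.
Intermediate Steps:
V(b, n) = 18 (V(b, n) = 12 + 6 = 18)
E(p) = 1 (E(p) = (2*p)/((2*p)) = (2*p)*(1/(2*p)) = 1)
V(194, 20)/(-514) + 33948/E(109) = 18/(-514) + 33948/1 = 18*(-1/514) + 33948*1 = -9/257 + 33948 = 8724627/257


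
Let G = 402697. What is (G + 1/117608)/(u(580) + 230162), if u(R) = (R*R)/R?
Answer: 15786796259/9045701712 ≈ 1.7452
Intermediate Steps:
u(R) = R (u(R) = R²/R = R)
(G + 1/117608)/(u(580) + 230162) = (402697 + 1/117608)/(580 + 230162) = (402697 + 1/117608)/230742 = (47360388777/117608)*(1/230742) = 15786796259/9045701712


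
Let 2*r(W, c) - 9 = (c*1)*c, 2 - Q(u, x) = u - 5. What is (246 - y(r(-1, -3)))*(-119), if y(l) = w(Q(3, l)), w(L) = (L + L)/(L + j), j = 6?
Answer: -145894/5 ≈ -29179.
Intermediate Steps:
Q(u, x) = 7 - u (Q(u, x) = 2 - (u - 5) = 2 - (-5 + u) = 2 + (5 - u) = 7 - u)
r(W, c) = 9/2 + c**2/2 (r(W, c) = 9/2 + ((c*1)*c)/2 = 9/2 + (c*c)/2 = 9/2 + c**2/2)
w(L) = 2*L/(6 + L) (w(L) = (L + L)/(L + 6) = (2*L)/(6 + L) = 2*L/(6 + L))
y(l) = 4/5 (y(l) = 2*(7 - 1*3)/(6 + (7 - 1*3)) = 2*(7 - 3)/(6 + (7 - 3)) = 2*4/(6 + 4) = 2*4/10 = 2*4*(1/10) = 4/5)
(246 - y(r(-1, -3)))*(-119) = (246 - 1*4/5)*(-119) = (246 - 4/5)*(-119) = (1226/5)*(-119) = -145894/5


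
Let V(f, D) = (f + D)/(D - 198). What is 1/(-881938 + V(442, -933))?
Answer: -1131/997471387 ≈ -1.1339e-6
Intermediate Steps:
V(f, D) = (D + f)/(-198 + D)
1/(-881938 + V(442, -933)) = 1/(-881938 + (-933 + 442)/(-198 - 933)) = 1/(-881938 - 491/(-1131)) = 1/(-881938 - 1/1131*(-491)) = 1/(-881938 + 491/1131) = 1/(-997471387/1131) = -1131/997471387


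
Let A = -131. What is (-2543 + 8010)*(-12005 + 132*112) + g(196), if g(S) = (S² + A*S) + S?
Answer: 15205729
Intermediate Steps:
g(S) = S² - 130*S (g(S) = (S² - 131*S) + S = S² - 130*S)
(-2543 + 8010)*(-12005 + 132*112) + g(196) = (-2543 + 8010)*(-12005 + 132*112) + 196*(-130 + 196) = 5467*(-12005 + 14784) + 196*66 = 5467*2779 + 12936 = 15192793 + 12936 = 15205729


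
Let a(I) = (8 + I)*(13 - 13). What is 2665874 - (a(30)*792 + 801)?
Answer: 2665073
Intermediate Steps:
a(I) = 0 (a(I) = (8 + I)*0 = 0)
2665874 - (a(30)*792 + 801) = 2665874 - (0*792 + 801) = 2665874 - (0 + 801) = 2665874 - 1*801 = 2665874 - 801 = 2665073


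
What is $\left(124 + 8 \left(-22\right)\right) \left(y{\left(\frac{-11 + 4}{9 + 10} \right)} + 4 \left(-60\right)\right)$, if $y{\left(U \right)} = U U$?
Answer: $\frac{4502732}{361} \approx 12473.0$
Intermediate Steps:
$y{\left(U \right)} = U^{2}$
$\left(124 + 8 \left(-22\right)\right) \left(y{\left(\frac{-11 + 4}{9 + 10} \right)} + 4 \left(-60\right)\right) = \left(124 + 8 \left(-22\right)\right) \left(\left(\frac{-11 + 4}{9 + 10}\right)^{2} + 4 \left(-60\right)\right) = \left(124 - 176\right) \left(\left(- \frac{7}{19}\right)^{2} - 240\right) = - 52 \left(\left(\left(-7\right) \frac{1}{19}\right)^{2} - 240\right) = - 52 \left(\left(- \frac{7}{19}\right)^{2} - 240\right) = - 52 \left(\frac{49}{361} - 240\right) = \left(-52\right) \left(- \frac{86591}{361}\right) = \frac{4502732}{361}$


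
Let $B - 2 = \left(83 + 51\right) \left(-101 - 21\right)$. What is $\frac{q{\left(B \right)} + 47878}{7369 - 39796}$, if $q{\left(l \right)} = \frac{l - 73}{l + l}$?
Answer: $- \frac{1565243995}{1060103484} \approx -1.4765$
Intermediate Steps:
$B = -16346$ ($B = 2 + \left(83 + 51\right) \left(-101 - 21\right) = 2 + 134 \left(-122\right) = 2 - 16348 = -16346$)
$q{\left(l \right)} = \frac{-73 + l}{2 l}$
$\frac{q{\left(B \right)} + 47878}{7369 - 39796} = \frac{\frac{-73 - 16346}{2 \left(-16346\right)} + 47878}{7369 - 39796} = \frac{\frac{1}{2} \left(- \frac{1}{16346}\right) \left(-16419\right) + 47878}{-32427} = \left(\frac{16419}{32692} + 47878\right) \left(- \frac{1}{32427}\right) = \frac{1565243995}{32692} \left(- \frac{1}{32427}\right) = - \frac{1565243995}{1060103484}$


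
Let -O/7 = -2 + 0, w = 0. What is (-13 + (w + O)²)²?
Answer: 33489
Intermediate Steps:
O = 14 (O = -7*(-2 + 0) = -7*(-2) = 14)
(-13 + (w + O)²)² = (-13 + (0 + 14)²)² = (-13 + 14²)² = (-13 + 196)² = 183² = 33489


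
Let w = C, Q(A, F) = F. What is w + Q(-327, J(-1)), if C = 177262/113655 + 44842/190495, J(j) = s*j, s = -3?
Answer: 4152646795/866028369 ≈ 4.7950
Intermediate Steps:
J(j) = -3*j
C = 1554561688/866028369 (C = 177262*(1/113655) + 44842*(1/190495) = 177262/113655 + 44842/190495 = 1554561688/866028369 ≈ 1.7950)
w = 1554561688/866028369 ≈ 1.7950
w + Q(-327, J(-1)) = 1554561688/866028369 - 3*(-1) = 1554561688/866028369 + 3 = 4152646795/866028369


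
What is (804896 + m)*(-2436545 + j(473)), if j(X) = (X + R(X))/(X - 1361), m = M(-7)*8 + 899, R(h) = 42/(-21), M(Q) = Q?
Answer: -581113048700503/296 ≈ -1.9632e+12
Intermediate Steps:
R(h) = -2 (R(h) = 42*(-1/21) = -2)
m = 843 (m = -7*8 + 899 = -56 + 899 = 843)
j(X) = (-2 + X)/(-1361 + X) (j(X) = (X - 2)/(X - 1361) = (-2 + X)/(-1361 + X))
(804896 + m)*(-2436545 + j(473)) = (804896 + 843)*(-2436545 + (-2 + 473)/(-1361 + 473)) = 805739*(-2436545 + 471/(-888)) = 805739*(-2436545 - 1/888*471) = 805739*(-2436545 - 157/296) = 805739*(-721217477/296) = -581113048700503/296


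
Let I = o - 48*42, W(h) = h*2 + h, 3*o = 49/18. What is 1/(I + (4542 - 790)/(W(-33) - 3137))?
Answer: -43686/88081987 ≈ -0.00049597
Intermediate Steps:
o = 49/54 (o = (49/18)/3 = (49*(1/18))/3 = (⅓)*(49/18) = 49/54 ≈ 0.90741)
W(h) = 3*h (W(h) = 2*h + h = 3*h)
I = -108815/54 (I = 49/54 - 48*42 = 49/54 - 2016 = -108815/54 ≈ -2015.1)
1/(I + (4542 - 790)/(W(-33) - 3137)) = 1/(-108815/54 + (4542 - 790)/(3*(-33) - 3137)) = 1/(-108815/54 + 3752/(-99 - 3137)) = 1/(-108815/54 + 3752/(-3236)) = 1/(-108815/54 + 3752*(-1/3236)) = 1/(-108815/54 - 938/809) = 1/(-88081987/43686) = -43686/88081987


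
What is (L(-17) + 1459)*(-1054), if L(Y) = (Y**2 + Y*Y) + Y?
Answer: -2129080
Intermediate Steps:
L(Y) = Y + 2*Y**2 (L(Y) = (Y**2 + Y**2) + Y = 2*Y**2 + Y = Y + 2*Y**2)
(L(-17) + 1459)*(-1054) = (-17*(1 + 2*(-17)) + 1459)*(-1054) = (-17*(1 - 34) + 1459)*(-1054) = (-17*(-33) + 1459)*(-1054) = (561 + 1459)*(-1054) = 2020*(-1054) = -2129080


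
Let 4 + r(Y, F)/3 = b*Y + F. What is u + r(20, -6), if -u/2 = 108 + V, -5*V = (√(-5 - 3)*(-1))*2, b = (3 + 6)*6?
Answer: 2994 - 8*I*√2/5 ≈ 2994.0 - 2.2627*I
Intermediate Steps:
b = 54 (b = 9*6 = 54)
r(Y, F) = -12 + 3*F + 162*Y (r(Y, F) = -12 + 3*(54*Y + F) = -12 + 3*(F + 54*Y) = -12 + (3*F + 162*Y) = -12 + 3*F + 162*Y)
V = 4*I*√2/5 (V = -√(-5 - 3)*(-1)*2/5 = -√(-8)*(-1)*2/5 = -(2*I*√2)*(-1)*2/5 = -(-2*I*√2)*2/5 = -(-4)*I*√2/5 = 4*I*√2/5 ≈ 1.1314*I)
u = -216 - 8*I*√2/5 (u = -2*(108 + 4*I*√2/5) = -216 - 8*I*√2/5 ≈ -216.0 - 2.2627*I)
u + r(20, -6) = (-216 - 8*I*√2/5) + (-12 + 3*(-6) + 162*20) = (-216 - 8*I*√2/5) + (-12 - 18 + 3240) = (-216 - 8*I*√2/5) + 3210 = 2994 - 8*I*√2/5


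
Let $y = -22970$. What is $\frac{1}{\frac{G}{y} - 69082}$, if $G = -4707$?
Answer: $- \frac{22970}{1586808833} \approx -1.4476 \cdot 10^{-5}$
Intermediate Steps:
$\frac{1}{\frac{G}{y} - 69082} = \frac{1}{- \frac{4707}{-22970} - 69082} = \frac{1}{\left(-4707\right) \left(- \frac{1}{22970}\right) - 69082} = \frac{1}{\frac{4707}{22970} - 69082} = \frac{1}{- \frac{1586808833}{22970}} = - \frac{22970}{1586808833}$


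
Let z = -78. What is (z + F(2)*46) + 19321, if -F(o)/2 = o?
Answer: 19059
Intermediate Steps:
F(o) = -2*o
(z + F(2)*46) + 19321 = (-78 - 2*2*46) + 19321 = (-78 - 4*46) + 19321 = (-78 - 184) + 19321 = -262 + 19321 = 19059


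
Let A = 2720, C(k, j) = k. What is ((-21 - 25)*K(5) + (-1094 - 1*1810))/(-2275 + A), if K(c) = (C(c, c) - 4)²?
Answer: -590/89 ≈ -6.6292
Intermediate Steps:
K(c) = (-4 + c)² (K(c) = (c - 4)² = (-4 + c)²)
((-21 - 25)*K(5) + (-1094 - 1*1810))/(-2275 + A) = ((-21 - 25)*(-4 + 5)² + (-1094 - 1*1810))/(-2275 + 2720) = (-46*1² + (-1094 - 1810))/445 = (-46*1 - 2904)*(1/445) = (-46 - 2904)*(1/445) = -2950*1/445 = -590/89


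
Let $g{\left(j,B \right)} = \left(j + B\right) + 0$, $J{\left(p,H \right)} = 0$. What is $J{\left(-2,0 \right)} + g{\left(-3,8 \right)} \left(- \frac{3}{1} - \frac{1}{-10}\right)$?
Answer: $- \frac{29}{2} \approx -14.5$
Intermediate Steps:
$g{\left(j,B \right)} = B + j$ ($g{\left(j,B \right)} = \left(B + j\right) + 0 = B + j$)
$J{\left(-2,0 \right)} + g{\left(-3,8 \right)} \left(- \frac{3}{1} - \frac{1}{-10}\right) = 0 + \left(8 - 3\right) \left(- \frac{3}{1} - \frac{1}{-10}\right) = 0 + 5 \left(\left(-3\right) 1 - - \frac{1}{10}\right) = 0 + 5 \left(-3 + \frac{1}{10}\right) = 0 + 5 \left(- \frac{29}{10}\right) = 0 - \frac{29}{2} = - \frac{29}{2}$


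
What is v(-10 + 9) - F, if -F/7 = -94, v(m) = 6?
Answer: -652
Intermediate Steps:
F = 658 (F = -7*(-94) = 658)
v(-10 + 9) - F = 6 - 1*658 = 6 - 658 = -652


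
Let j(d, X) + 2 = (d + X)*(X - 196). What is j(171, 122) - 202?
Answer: -21886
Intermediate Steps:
j(d, X) = -2 + (-196 + X)*(X + d) (j(d, X) = -2 + (d + X)*(X - 196) = -2 + (X + d)*(-196 + X) = -2 + (-196 + X)*(X + d))
j(171, 122) - 202 = (-2 + 122² - 196*122 - 196*171 + 122*171) - 202 = (-2 + 14884 - 23912 - 33516 + 20862) - 202 = -21684 - 202 = -21886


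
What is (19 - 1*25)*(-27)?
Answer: 162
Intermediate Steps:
(19 - 1*25)*(-27) = (19 - 25)*(-27) = -6*(-27) = 162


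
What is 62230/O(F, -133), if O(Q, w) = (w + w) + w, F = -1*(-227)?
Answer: -8890/57 ≈ -155.96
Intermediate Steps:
F = 227
O(Q, w) = 3*w (O(Q, w) = 2*w + w = 3*w)
62230/O(F, -133) = 62230/((3*(-133))) = 62230/(-399) = 62230*(-1/399) = -8890/57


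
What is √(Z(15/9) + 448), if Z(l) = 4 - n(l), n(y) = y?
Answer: √4053/3 ≈ 21.221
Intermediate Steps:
Z(l) = 4 - l
√(Z(15/9) + 448) = √((4 - 15/9) + 448) = √((4 - 1*5/3) + 448) = √((4 - 5/3) + 448) = √(7/3 + 448) = √(1351/3) = √4053/3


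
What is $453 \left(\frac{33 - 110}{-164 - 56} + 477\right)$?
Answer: $\frac{4324791}{20} \approx 2.1624 \cdot 10^{5}$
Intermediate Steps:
$453 \left(\frac{33 - 110}{-164 - 56} + 477\right) = 453 \left(- \frac{77}{-220} + 477\right) = 453 \left(\left(-77\right) \left(- \frac{1}{220}\right) + 477\right) = 453 \left(\frac{7}{20} + 477\right) = 453 \cdot \frac{9547}{20} = \frac{4324791}{20}$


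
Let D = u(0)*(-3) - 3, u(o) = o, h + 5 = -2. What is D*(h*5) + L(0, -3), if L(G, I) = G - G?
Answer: 105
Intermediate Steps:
h = -7 (h = -5 - 2 = -7)
L(G, I) = 0
D = -3 (D = 0*(-3) - 3 = 0 - 3 = -3)
D*(h*5) + L(0, -3) = -(-21)*5 + 0 = -3*(-35) + 0 = 105 + 0 = 105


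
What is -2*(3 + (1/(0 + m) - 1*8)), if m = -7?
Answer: 72/7 ≈ 10.286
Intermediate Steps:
-2*(3 + (1/(0 + m) - 1*8)) = -2*(3 + (1/(0 - 7) - 1*8)) = -2*(3 + (1/(-7) - 8)) = -2*(3 + (-⅐ - 8)) = -2*(3 - 57/7) = -2*(-36/7) = 72/7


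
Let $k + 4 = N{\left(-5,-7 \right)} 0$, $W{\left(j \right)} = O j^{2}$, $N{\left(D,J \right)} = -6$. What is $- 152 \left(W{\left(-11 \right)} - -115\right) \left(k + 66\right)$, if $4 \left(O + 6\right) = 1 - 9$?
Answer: $8038672$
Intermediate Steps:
$O = -8$ ($O = -6 + \frac{1 - 9}{4} = -6 + \frac{1}{4} \left(-8\right) = -6 - 2 = -8$)
$W{\left(j \right)} = - 8 j^{2}$
$k = -4$ ($k = -4 - 0 = -4 + 0 = -4$)
$- 152 \left(W{\left(-11 \right)} - -115\right) \left(k + 66\right) = - 152 \left(- 8 \left(-11\right)^{2} - -115\right) \left(-4 + 66\right) = - 152 \left(\left(-8\right) 121 + \left(-30 + 145\right)\right) 62 = - 152 \left(-968 + 115\right) 62 = - 152 \left(\left(-853\right) 62\right) = \left(-152\right) \left(-52886\right) = 8038672$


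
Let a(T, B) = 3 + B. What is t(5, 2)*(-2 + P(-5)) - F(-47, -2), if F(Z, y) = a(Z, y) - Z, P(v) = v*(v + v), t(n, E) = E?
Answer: 48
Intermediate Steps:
P(v) = 2*v**2 (P(v) = v*(2*v) = 2*v**2)
F(Z, y) = 3 + y - Z (F(Z, y) = (3 + y) - Z = 3 + y - Z)
t(5, 2)*(-2 + P(-5)) - F(-47, -2) = 2*(-2 + 2*(-5)**2) - (3 - 2 - 1*(-47)) = 2*(-2 + 2*25) - (3 - 2 + 47) = 2*(-2 + 50) - 1*48 = 2*48 - 48 = 96 - 48 = 48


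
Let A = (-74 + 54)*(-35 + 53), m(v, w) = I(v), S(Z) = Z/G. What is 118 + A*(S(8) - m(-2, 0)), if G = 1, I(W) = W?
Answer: -3482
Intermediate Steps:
S(Z) = Z (S(Z) = Z/1 = Z*1 = Z)
m(v, w) = v
A = -360 (A = -20*18 = -360)
118 + A*(S(8) - m(-2, 0)) = 118 - 360*(8 - 1*(-2)) = 118 - 360*(8 + 2) = 118 - 360*10 = 118 - 3600 = -3482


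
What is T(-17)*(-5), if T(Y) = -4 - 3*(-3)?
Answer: -25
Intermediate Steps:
T(Y) = 5 (T(Y) = -4 + 9 = 5)
T(-17)*(-5) = 5*(-5) = -25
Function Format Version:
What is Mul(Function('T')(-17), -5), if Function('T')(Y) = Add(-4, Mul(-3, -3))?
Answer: -25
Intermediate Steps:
Function('T')(Y) = 5 (Function('T')(Y) = Add(-4, 9) = 5)
Mul(Function('T')(-17), -5) = Mul(5, -5) = -25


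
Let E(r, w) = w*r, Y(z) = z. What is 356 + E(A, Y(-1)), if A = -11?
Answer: 367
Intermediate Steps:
E(r, w) = r*w
356 + E(A, Y(-1)) = 356 - 11*(-1) = 356 + 11 = 367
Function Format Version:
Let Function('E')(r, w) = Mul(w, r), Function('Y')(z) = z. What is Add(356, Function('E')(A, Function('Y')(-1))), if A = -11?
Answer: 367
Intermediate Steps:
Function('E')(r, w) = Mul(r, w)
Add(356, Function('E')(A, Function('Y')(-1))) = Add(356, Mul(-11, -1)) = Add(356, 11) = 367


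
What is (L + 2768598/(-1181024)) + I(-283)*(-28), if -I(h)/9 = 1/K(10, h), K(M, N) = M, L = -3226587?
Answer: -9526624229703/2952560 ≈ -3.2266e+6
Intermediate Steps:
I(h) = -9/10
(L + 2768598/(-1181024)) + I(-283)*(-28) = (-3226587 + 2768598/(-1181024)) - 9/10*(-28) = (-3226587 + 2768598*(-1/1181024)) + 126/5 = (-3226587 - 1384299/590512) + 126/5 = -1905339726843/590512 + 126/5 = -9526624229703/2952560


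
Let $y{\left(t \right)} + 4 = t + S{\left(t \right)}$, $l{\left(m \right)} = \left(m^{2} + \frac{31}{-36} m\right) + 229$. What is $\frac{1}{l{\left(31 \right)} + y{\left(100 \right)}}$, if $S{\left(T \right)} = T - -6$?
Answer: $\frac{36}{49151} \approx 0.00073244$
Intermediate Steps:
$S{\left(T \right)} = 6 + T$ ($S{\left(T \right)} = T + 6 = 6 + T$)
$l{\left(m \right)} = 229 + m^{2} - \frac{31 m}{36}$ ($l{\left(m \right)} = \left(m^{2} + 31 \left(- \frac{1}{36}\right) m\right) + 229 = \left(m^{2} - \frac{31 m}{36}\right) + 229 = 229 + m^{2} - \frac{31 m}{36}$)
$y{\left(t \right)} = 2 + 2 t$ ($y{\left(t \right)} = -4 + \left(t + \left(6 + t\right)\right) = -4 + \left(6 + 2 t\right) = 2 + 2 t$)
$\frac{1}{l{\left(31 \right)} + y{\left(100 \right)}} = \frac{1}{\left(229 + 31^{2} - \frac{961}{36}\right) + \left(2 + 2 \cdot 100\right)} = \frac{1}{\left(229 + 961 - \frac{961}{36}\right) + \left(2 + 200\right)} = \frac{1}{\frac{41879}{36} + 202} = \frac{1}{\frac{49151}{36}} = \frac{36}{49151}$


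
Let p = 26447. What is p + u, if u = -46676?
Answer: -20229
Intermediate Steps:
p + u = 26447 - 46676 = -20229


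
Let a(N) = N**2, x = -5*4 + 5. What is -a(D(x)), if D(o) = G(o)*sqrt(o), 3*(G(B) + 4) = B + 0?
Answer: 1215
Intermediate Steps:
x = -15 (x = -20 + 5 = -15)
G(B) = -4 + B/3 (G(B) = -4 + (B + 0)/3 = -4 + B/3)
D(o) = sqrt(o)*(-4 + o/3) (D(o) = (-4 + o/3)*sqrt(o) = sqrt(o)*(-4 + o/3))
-a(D(x)) = -(sqrt(-15)*(-12 - 15)/3)**2 = -((1/3)*(I*sqrt(15))*(-27))**2 = -(-9*I*sqrt(15))**2 = -1*(-1215) = 1215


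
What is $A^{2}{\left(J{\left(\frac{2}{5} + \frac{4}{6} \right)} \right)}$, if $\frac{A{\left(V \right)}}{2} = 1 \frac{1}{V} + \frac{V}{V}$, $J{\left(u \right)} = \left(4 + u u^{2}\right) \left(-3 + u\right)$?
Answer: $\frac{211286396281}{65097440164} \approx 3.2457$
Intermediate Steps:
$J{\left(u \right)} = \left(-3 + u\right) \left(4 + u^{3}\right)$ ($J{\left(u \right)} = \left(4 + u^{3}\right) \left(-3 + u\right) = \left(-3 + u\right) \left(4 + u^{3}\right)$)
$A{\left(V \right)} = 2 + \frac{2}{V}$ ($A{\left(V \right)} = 2 \left(1 \frac{1}{V} + \frac{V}{V}\right) = 2 \left(\frac{1}{V} + 1\right) = 2 \left(1 + \frac{1}{V}\right) = 2 + \frac{2}{V}$)
$A^{2}{\left(J{\left(\frac{2}{5} + \frac{4}{6} \right)} \right)} = \left(2 + \frac{2}{-12 + \left(\frac{2}{5} + \frac{4}{6}\right)^{4} - 3 \left(\frac{2}{5} + \frac{4}{6}\right)^{3} + 4 \left(\frac{2}{5} + \frac{4}{6}\right)}\right)^{2} = \left(2 + \frac{2}{-12 + \left(2 \cdot \frac{1}{5} + 4 \cdot \frac{1}{6}\right)^{4} - 3 \left(2 \cdot \frac{1}{5} + 4 \cdot \frac{1}{6}\right)^{3} + 4 \left(2 \cdot \frac{1}{5} + 4 \cdot \frac{1}{6}\right)}\right)^{2} = \left(2 + \frac{2}{-12 + \left(\frac{2}{5} + \frac{2}{3}\right)^{4} - 3 \left(\frac{2}{5} + \frac{2}{3}\right)^{3} + 4 \left(\frac{2}{5} + \frac{2}{3}\right)}\right)^{2} = \left(2 + \frac{2}{-12 + \left(\frac{16}{15}\right)^{4} - 3 \left(\frac{16}{15}\right)^{3} + 4 \cdot \frac{16}{15}}\right)^{2} = \left(2 + \frac{2}{-12 + \frac{65536}{50625} - \frac{4096}{1125} + \frac{64}{15}}\right)^{2} = \left(2 + \frac{2}{- \frac{510284}{50625}}\right)^{2} = \left(2 + 2 \left(- \frac{50625}{510284}\right)\right)^{2} = \left(2 - \frac{50625}{255142}\right)^{2} = \left(\frac{459659}{255142}\right)^{2} = \frac{211286396281}{65097440164}$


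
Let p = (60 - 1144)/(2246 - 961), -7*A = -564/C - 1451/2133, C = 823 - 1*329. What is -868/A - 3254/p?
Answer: 38834700599/74323918 ≈ 522.51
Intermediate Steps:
C = 494 (C = 823 - 329 = 494)
A = 137129/526851 (A = -(-564/494 - 1451/2133)/7 = -(-564*1/494 - 1451*1/2133)/7 = -(-282/247 - 1451/2133)/7 = -⅐*(-959903/526851) = 137129/526851 ≈ 0.26028)
p = -1084/1285 ≈ -0.84358
-868/A - 3254/p = -868/137129/526851 - 3254/(-1084/1285) = -868*526851/137129 - 3254*(-1285/1084) = -457306668/137129 + 2090695/542 = 38834700599/74323918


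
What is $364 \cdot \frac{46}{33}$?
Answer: $\frac{16744}{33} \approx 507.39$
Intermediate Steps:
$364 \cdot \frac{46}{33} = \frac{16744}{33}$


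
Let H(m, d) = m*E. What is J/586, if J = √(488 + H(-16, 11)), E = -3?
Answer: √134/293 ≈ 0.039508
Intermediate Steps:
H(m, d) = -3*m (H(m, d) = m*(-3) = -3*m)
J = 2*√134 (J = √(488 - 3*(-16)) = √(488 + 48) = √536 = 2*√134 ≈ 23.152)
J/586 = (2*√134)/586 = (2*√134)*(1/586) = √134/293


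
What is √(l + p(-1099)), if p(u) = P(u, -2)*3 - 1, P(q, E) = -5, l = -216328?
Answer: 2*I*√54086 ≈ 465.13*I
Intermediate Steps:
p(u) = -16 (p(u) = -5*3 - 1 = -15 - 1 = -16)
√(l + p(-1099)) = √(-216328 - 16) = √(-216344) = 2*I*√54086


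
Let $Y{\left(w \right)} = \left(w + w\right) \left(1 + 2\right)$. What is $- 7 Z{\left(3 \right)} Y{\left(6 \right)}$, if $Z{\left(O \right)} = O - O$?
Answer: $0$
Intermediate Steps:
$Y{\left(w \right)} = 6 w$ ($Y{\left(w \right)} = 2 w 3 = 6 w$)
$Z{\left(O \right)} = 0$
$- 7 Z{\left(3 \right)} Y{\left(6 \right)} = \left(-7\right) 0 \cdot 6 \cdot 6 = 0 \cdot 36 = 0$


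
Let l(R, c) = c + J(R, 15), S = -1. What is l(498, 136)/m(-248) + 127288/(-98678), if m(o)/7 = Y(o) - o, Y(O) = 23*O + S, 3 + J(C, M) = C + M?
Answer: -144882950/110864733 ≈ -1.3068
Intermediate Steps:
J(C, M) = -3 + C + M (J(C, M) = -3 + (C + M) = -3 + C + M)
Y(O) = -1 + 23*O (Y(O) = 23*O - 1 = -1 + 23*O)
m(o) = -7 + 154*o (m(o) = 7*((-1 + 23*o) - o) = 7*(-1 + 22*o) = -7 + 154*o)
l(R, c) = 12 + R + c (l(R, c) = c + (-3 + R + 15) = c + (12 + R) = 12 + R + c)
l(498, 136)/m(-248) + 127288/(-98678) = (12 + 498 + 136)/(-7 + 154*(-248)) + 127288/(-98678) = 646/(-7 - 38192) + 127288*(-1/98678) = 646/(-38199) - 63644/49339 = 646*(-1/38199) - 63644/49339 = -38/2247 - 63644/49339 = -144882950/110864733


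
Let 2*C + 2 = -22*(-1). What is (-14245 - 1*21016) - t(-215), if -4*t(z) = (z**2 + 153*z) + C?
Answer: -31926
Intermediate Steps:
C = 10 (C = -1 + (-22*(-1))/2 = -1 + (1/2)*22 = -1 + 11 = 10)
t(z) = -5/2 - 153*z/4 - z**2/4 (t(z) = -((z**2 + 153*z) + 10)/4 = -(10 + z**2 + 153*z)/4 = -5/2 - 153*z/4 - z**2/4)
(-14245 - 1*21016) - t(-215) = (-14245 - 1*21016) - (-5/2 - 153/4*(-215) - 1/4*(-215)**2) = (-14245 - 21016) - (-5/2 + 32895/4 - 1/4*46225) = -35261 - (-5/2 + 32895/4 - 46225/4) = -35261 - 1*(-3335) = -35261 + 3335 = -31926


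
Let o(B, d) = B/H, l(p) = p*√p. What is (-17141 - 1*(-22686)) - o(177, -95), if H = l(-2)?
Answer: 5545 - 177*I*√2/4 ≈ 5545.0 - 62.579*I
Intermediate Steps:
l(p) = p^(3/2)
H = -2*I*√2 (H = (-2)^(3/2) = -2*I*√2 ≈ -2.8284*I)
o(B, d) = I*B*√2/4 (o(B, d) = B/((-2*I*√2)) = B*(I*√2/4) = I*B*√2/4)
(-17141 - 1*(-22686)) - o(177, -95) = (-17141 - 1*(-22686)) - I*177*√2/4 = (-17141 + 22686) - 177*I*√2/4 = 5545 - 177*I*√2/4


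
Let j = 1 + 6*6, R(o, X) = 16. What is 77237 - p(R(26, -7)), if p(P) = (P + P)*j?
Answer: 76053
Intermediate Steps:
j = 37 (j = 1 + 36 = 37)
p(P) = 74*P (p(P) = (P + P)*37 = (2*P)*37 = 74*P)
77237 - p(R(26, -7)) = 77237 - 74*16 = 77237 - 1*1184 = 77237 - 1184 = 76053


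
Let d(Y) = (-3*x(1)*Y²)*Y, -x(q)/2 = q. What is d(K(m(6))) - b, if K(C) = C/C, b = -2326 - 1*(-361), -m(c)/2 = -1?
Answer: 1971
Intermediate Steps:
x(q) = -2*q
m(c) = 2 (m(c) = -2*(-1) = 2)
b = -1965 (b = -2326 + 361 = -1965)
K(C) = 1
d(Y) = 6*Y³ (d(Y) = (-3*(-2*1)*Y²)*Y = (-(-6)*Y²)*Y = (6*Y²)*Y = 6*Y³)
d(K(m(6))) - b = 6*1³ - 1*(-1965) = 6*1 + 1965 = 6 + 1965 = 1971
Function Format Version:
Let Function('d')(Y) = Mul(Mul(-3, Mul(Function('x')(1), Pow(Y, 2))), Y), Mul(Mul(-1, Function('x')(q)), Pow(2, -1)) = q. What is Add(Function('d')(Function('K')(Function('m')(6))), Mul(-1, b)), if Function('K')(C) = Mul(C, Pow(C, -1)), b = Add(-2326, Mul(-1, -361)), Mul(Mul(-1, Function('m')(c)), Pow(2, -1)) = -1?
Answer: 1971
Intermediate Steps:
Function('x')(q) = Mul(-2, q)
Function('m')(c) = 2 (Function('m')(c) = Mul(-2, -1) = 2)
b = -1965 (b = Add(-2326, 361) = -1965)
Function('K')(C) = 1
Function('d')(Y) = Mul(6, Pow(Y, 3)) (Function('d')(Y) = Mul(Mul(-3, Mul(Mul(-2, 1), Pow(Y, 2))), Y) = Mul(Mul(-3, Mul(-2, Pow(Y, 2))), Y) = Mul(Mul(6, Pow(Y, 2)), Y) = Mul(6, Pow(Y, 3)))
Add(Function('d')(Function('K')(Function('m')(6))), Mul(-1, b)) = Add(Mul(6, Pow(1, 3)), Mul(-1, -1965)) = Add(Mul(6, 1), 1965) = Add(6, 1965) = 1971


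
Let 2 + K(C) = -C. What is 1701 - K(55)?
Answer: 1758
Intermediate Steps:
K(C) = -2 - C
1701 - K(55) = 1701 - (-2 - 1*55) = 1701 - (-2 - 55) = 1701 - 1*(-57) = 1701 + 57 = 1758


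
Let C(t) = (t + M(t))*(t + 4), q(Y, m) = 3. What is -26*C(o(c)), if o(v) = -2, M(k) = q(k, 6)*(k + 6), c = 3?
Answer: -520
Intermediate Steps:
M(k) = 18 + 3*k (M(k) = 3*(k + 6) = 3*(6 + k) = 18 + 3*k)
C(t) = (4 + t)*(18 + 4*t) (C(t) = (t + (18 + 3*t))*(t + 4) = (18 + 4*t)*(4 + t) = (4 + t)*(18 + 4*t))
-26*C(o(c)) = -26*(72 + 4*(-2)**2 + 34*(-2)) = -26*(72 + 4*4 - 68) = -26*(72 + 16 - 68) = -26*20 = -520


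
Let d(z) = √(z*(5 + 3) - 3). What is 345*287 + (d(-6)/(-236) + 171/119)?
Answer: 11782956/119 - I*√51/236 ≈ 99016.0 - 0.03026*I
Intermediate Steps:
d(z) = √(-3 + 8*z) (d(z) = √(z*8 - 3) = √(8*z - 3) = √(-3 + 8*z))
345*287 + (d(-6)/(-236) + 171/119) = 345*287 + (√(-3 + 8*(-6))/(-236) + 171/119) = 99015 + (√(-3 - 48)*(-1/236) + 171*(1/119)) = 99015 + (√(-51)*(-1/236) + 171/119) = 99015 + ((I*√51)*(-1/236) + 171/119) = 99015 + (-I*√51/236 + 171/119) = 99015 + (171/119 - I*√51/236) = 11782956/119 - I*√51/236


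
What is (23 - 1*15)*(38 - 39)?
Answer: -8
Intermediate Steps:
(23 - 1*15)*(38 - 39) = (23 - 15)*(-1) = 8*(-1) = -8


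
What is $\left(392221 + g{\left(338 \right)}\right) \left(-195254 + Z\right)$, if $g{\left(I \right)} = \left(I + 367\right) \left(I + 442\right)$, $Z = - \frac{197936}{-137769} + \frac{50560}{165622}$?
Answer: $- \frac{2098660964036060002370}{11408788659} \approx -1.8395 \cdot 10^{11}$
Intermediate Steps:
$Z = \frac{19874078416}{11408788659}$ ($Z = \left(-197936\right) \left(- \frac{1}{137769}\right) + 50560 \cdot \frac{1}{165622} = \frac{197936}{137769} + \frac{25280}{82811} = \frac{19874078416}{11408788659} \approx 1.742$)
$g{\left(I \right)} = \left(367 + I\right) \left(442 + I\right)$
$\left(392221 + g{\left(338 \right)}\right) \left(-195254 + Z\right) = \left(392221 + \left(162214 + 338^{2} + 809 \cdot 338\right)\right) \left(-195254 + \frac{19874078416}{11408788659}\right) = \left(392221 + \left(162214 + 114244 + 273442\right)\right) \left(- \frac{2227591746745970}{11408788659}\right) = \left(392221 + 549900\right) \left(- \frac{2227591746745970}{11408788659}\right) = 942121 \left(- \frac{2227591746745970}{11408788659}\right) = - \frac{2098660964036060002370}{11408788659}$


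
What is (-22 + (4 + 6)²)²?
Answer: 6084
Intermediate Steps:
(-22 + (4 + 6)²)² = (-22 + 10²)² = (-22 + 100)² = 78² = 6084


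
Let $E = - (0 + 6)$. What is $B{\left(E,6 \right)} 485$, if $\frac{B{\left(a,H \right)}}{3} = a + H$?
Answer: $0$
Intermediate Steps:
$E = -6$ ($E = \left(-1\right) 6 = -6$)
$B{\left(a,H \right)} = 3 H + 3 a$ ($B{\left(a,H \right)} = 3 \left(a + H\right) = 3 \left(H + a\right) = 3 H + 3 a$)
$B{\left(E,6 \right)} 485 = \left(3 \cdot 6 + 3 \left(-6\right)\right) 485 = \left(18 - 18\right) 485 = 0 \cdot 485 = 0$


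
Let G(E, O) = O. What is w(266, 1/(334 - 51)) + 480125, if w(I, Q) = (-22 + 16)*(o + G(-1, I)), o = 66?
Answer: 478133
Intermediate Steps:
w(I, Q) = -396 - 6*I (w(I, Q) = (-22 + 16)*(66 + I) = -6*(66 + I) = -396 - 6*I)
w(266, 1/(334 - 51)) + 480125 = (-396 - 6*266) + 480125 = (-396 - 1596) + 480125 = -1992 + 480125 = 478133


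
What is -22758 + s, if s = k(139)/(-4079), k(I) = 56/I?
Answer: -12903353654/566981 ≈ -22758.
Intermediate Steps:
s = -56/566981 (s = (56/139)/(-4079) = (56*(1/139))*(-1/4079) = (56/139)*(-1/4079) = -56/566981 ≈ -9.8769e-5)
-22758 + s = -22758 - 56/566981 = -12903353654/566981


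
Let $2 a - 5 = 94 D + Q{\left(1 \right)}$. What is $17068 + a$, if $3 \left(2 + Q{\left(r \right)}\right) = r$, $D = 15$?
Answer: $\frac{53324}{3} \approx 17775.0$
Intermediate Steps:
$Q{\left(r \right)} = -2 + \frac{r}{3}$
$a = \frac{2120}{3}$ ($a = \frac{5}{2} + \frac{94 \cdot 15 + \left(-2 + \frac{1}{3} \cdot 1\right)}{2} = \frac{5}{2} + \frac{1410 + \left(-2 + \frac{1}{3}\right)}{2} = \frac{5}{2} + \frac{1410 - \frac{5}{3}}{2} = \frac{5}{2} + \frac{1}{2} \cdot \frac{4225}{3} = \frac{5}{2} + \frac{4225}{6} = \frac{2120}{3} \approx 706.67$)
$17068 + a = 17068 + \frac{2120}{3} = \frac{53324}{3}$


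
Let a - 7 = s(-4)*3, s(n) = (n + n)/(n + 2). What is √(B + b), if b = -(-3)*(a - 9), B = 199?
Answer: √229 ≈ 15.133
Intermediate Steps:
s(n) = 2*n/(2 + n) (s(n) = (2*n)/(2 + n) = 2*n/(2 + n))
a = 19 (a = 7 + (2*(-4)/(2 - 4))*3 = 7 + (2*(-4)/(-2))*3 = 7 + (2*(-4)*(-½))*3 = 7 + 4*3 = 7 + 12 = 19)
b = 30 (b = -(-3)*(19 - 9) = -(-3)*10 = -1*(-30) = 30)
√(B + b) = √(199 + 30) = √229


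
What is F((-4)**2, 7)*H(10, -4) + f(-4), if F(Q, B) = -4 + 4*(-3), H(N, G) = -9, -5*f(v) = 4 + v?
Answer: 144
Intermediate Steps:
f(v) = -4/5 - v/5 (f(v) = -(4 + v)/5 = -4/5 - v/5)
F(Q, B) = -16 (F(Q, B) = -4 - 12 = -16)
F((-4)**2, 7)*H(10, -4) + f(-4) = -16*(-9) + (-4/5 - 1/5*(-4)) = 144 + (-4/5 + 4/5) = 144 + 0 = 144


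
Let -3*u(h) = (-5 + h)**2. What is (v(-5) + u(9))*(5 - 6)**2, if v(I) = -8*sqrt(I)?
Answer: -16/3 - 8*I*sqrt(5) ≈ -5.3333 - 17.889*I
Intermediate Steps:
u(h) = -(-5 + h)**2/3
(v(-5) + u(9))*(5 - 6)**2 = (-8*I*sqrt(5) - (-5 + 9)**2/3)*(5 - 6)**2 = (-8*I*sqrt(5) - 1/3*4**2)*(-1)**2 = (-8*I*sqrt(5) - 1/3*16)*1 = (-8*I*sqrt(5) - 16/3)*1 = (-16/3 - 8*I*sqrt(5))*1 = -16/3 - 8*I*sqrt(5)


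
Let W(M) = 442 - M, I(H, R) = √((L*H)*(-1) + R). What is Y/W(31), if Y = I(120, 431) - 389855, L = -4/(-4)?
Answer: -389855/411 + √311/411 ≈ -948.51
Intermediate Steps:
L = 1 (L = -4*(-¼) = 1)
I(H, R) = √(R - H) (I(H, R) = √((1*H)*(-1) + R) = √(H*(-1) + R) = √(-H + R) = √(R - H))
Y = -389855 + √311 (Y = √(431 - 1*120) - 389855 = √(431 - 120) - 389855 = √311 - 389855 = -389855 + √311 ≈ -3.8984e+5)
Y/W(31) = (-389855 + √311)/(442 - 1*31) = (-389855 + √311)/(442 - 31) = (-389855 + √311)/411 = (-389855 + √311)*(1/411) = -389855/411 + √311/411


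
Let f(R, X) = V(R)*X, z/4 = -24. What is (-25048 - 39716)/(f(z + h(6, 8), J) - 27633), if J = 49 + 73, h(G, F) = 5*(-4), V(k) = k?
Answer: 64764/41785 ≈ 1.5499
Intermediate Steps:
z = -96 (z = 4*(-24) = -96)
h(G, F) = -20
J = 122
f(R, X) = R*X
(-25048 - 39716)/(f(z + h(6, 8), J) - 27633) = (-25048 - 39716)/((-96 - 20)*122 - 27633) = -64764/(-116*122 - 27633) = -64764/(-14152 - 27633) = -64764/(-41785) = -64764*(-1/41785) = 64764/41785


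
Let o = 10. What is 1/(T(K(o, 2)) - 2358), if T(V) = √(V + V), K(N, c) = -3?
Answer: -393/926695 - I*√6/5560170 ≈ -0.00042409 - 4.4054e-7*I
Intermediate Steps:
T(V) = √2*√V (T(V) = √(2*V) = √2*√V)
1/(T(K(o, 2)) - 2358) = 1/(√2*√(-3) - 2358) = 1/(√2*(I*√3) - 2358) = 1/(I*√6 - 2358) = 1/(-2358 + I*√6)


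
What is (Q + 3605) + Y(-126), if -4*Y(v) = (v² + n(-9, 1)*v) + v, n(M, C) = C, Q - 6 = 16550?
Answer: 16255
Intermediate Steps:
Q = 16556 (Q = 6 + 16550 = 16556)
Y(v) = -v/2 - v²/4 (Y(v) = -((v² + 1*v) + v)/4 = -((v² + v) + v)/4 = -((v + v²) + v)/4 = -(v² + 2*v)/4 = -v/2 - v²/4)
(Q + 3605) + Y(-126) = (16556 + 3605) - ¼*(-126)*(2 - 126) = 20161 - ¼*(-126)*(-124) = 20161 - 3906 = 16255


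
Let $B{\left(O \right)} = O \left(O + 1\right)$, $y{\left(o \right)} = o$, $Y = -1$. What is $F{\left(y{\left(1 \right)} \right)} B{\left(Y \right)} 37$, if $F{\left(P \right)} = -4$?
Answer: $0$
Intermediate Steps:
$B{\left(O \right)} = O \left(1 + O\right)$
$F{\left(y{\left(1 \right)} \right)} B{\left(Y \right)} 37 = - 4 \left(- (1 - 1)\right) 37 = - 4 \left(\left(-1\right) 0\right) 37 = \left(-4\right) 0 \cdot 37 = 0 \cdot 37 = 0$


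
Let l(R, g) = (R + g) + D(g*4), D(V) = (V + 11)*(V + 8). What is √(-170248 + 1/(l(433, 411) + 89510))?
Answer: 3*I*√150902425484050866/2824414 ≈ 412.61*I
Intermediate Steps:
D(V) = (8 + V)*(11 + V) (D(V) = (11 + V)*(8 + V) = (8 + V)*(11 + V))
l(R, g) = 88 + R + 16*g² + 77*g (l(R, g) = (R + g) + (88 + (g*4)² + 19*(g*4)) = (R + g) + (88 + (4*g)² + 19*(4*g)) = (R + g) + (88 + 16*g² + 76*g) = 88 + R + 16*g² + 77*g)
√(-170248 + 1/(l(433, 411) + 89510)) = √(-170248 + 1/((88 + 433 + 16*411² + 77*411) + 89510)) = √(-170248 + 1/((88 + 433 + 16*168921 + 31647) + 89510)) = √(-170248 + 1/((88 + 433 + 2702736 + 31647) + 89510)) = √(-170248 + 1/(2734904 + 89510)) = √(-170248 + 1/2824414) = √(-480850834671/2824414) = 3*I*√150902425484050866/2824414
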